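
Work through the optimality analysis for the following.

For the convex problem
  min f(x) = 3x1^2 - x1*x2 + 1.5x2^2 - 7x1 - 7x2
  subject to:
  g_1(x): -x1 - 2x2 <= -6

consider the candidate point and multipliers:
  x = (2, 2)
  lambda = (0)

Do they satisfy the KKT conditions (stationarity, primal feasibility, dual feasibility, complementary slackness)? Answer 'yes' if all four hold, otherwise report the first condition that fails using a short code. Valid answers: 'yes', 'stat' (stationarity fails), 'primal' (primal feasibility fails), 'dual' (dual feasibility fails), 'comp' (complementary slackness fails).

Gradient of f: grad f(x) = Q x + c = (3, -3)
Constraint values g_i(x) = a_i^T x - b_i:
  g_1((2, 2)) = 0
Stationarity residual: grad f(x) + sum_i lambda_i a_i = (3, -3)
  -> stationarity FAILS
Primal feasibility (all g_i <= 0): OK
Dual feasibility (all lambda_i >= 0): OK
Complementary slackness (lambda_i * g_i(x) = 0 for all i): OK

Verdict: the first failing condition is stationarity -> stat.

stat


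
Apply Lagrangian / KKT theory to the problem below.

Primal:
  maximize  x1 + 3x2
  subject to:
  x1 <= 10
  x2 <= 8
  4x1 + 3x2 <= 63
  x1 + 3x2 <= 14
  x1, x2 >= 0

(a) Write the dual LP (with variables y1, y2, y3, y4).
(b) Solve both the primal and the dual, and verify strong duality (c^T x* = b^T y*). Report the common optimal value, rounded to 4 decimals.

The standard primal-dual pair for 'max c^T x s.t. A x <= b, x >= 0' is:
  Dual:  min b^T y  s.t.  A^T y >= c,  y >= 0.

So the dual LP is:
  minimize  10y1 + 8y2 + 63y3 + 14y4
  subject to:
    y1 + 4y3 + y4 >= 1
    y2 + 3y3 + 3y4 >= 3
    y1, y2, y3, y4 >= 0

Solving the primal: x* = (0, 4.6667).
  primal value c^T x* = 14.
Solving the dual: y* = (0, 0, 0, 1).
  dual value b^T y* = 14.
Strong duality: c^T x* = b^T y*. Confirmed.

14


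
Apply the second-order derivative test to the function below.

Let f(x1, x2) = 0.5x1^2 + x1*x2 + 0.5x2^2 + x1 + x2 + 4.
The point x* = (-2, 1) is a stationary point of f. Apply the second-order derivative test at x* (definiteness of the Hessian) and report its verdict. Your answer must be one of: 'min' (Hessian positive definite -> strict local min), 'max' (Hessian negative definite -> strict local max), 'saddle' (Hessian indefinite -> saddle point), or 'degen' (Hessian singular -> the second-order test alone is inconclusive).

Compute the Hessian H = grad^2 f:
  H = [[1, 1], [1, 1]]
Verify stationarity: grad f(x*) = H x* + g = (0, 0).
Eigenvalues of H: 0, 2.
H has a zero eigenvalue (singular; positive semidefinite but not definite), so H is neither positive definite, negative definite, nor indefinite. The second-order test alone is inconclusive -> degen.
(Indeed, f is constant along the null direction of H through x*, so x* is not a strict local extremum.)

degen


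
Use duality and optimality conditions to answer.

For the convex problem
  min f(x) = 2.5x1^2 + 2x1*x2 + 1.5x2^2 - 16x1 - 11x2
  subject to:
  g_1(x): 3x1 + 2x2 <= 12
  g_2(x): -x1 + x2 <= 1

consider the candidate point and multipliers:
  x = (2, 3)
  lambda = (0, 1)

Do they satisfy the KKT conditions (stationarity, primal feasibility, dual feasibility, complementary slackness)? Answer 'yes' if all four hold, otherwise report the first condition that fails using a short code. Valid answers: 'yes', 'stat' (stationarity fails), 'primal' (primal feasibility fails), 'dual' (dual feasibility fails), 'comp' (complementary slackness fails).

Gradient of f: grad f(x) = Q x + c = (0, 2)
Constraint values g_i(x) = a_i^T x - b_i:
  g_1((2, 3)) = 0
  g_2((2, 3)) = 0
Stationarity residual: grad f(x) + sum_i lambda_i a_i = (-1, 3)
  -> stationarity FAILS
Primal feasibility (all g_i <= 0): OK
Dual feasibility (all lambda_i >= 0): OK
Complementary slackness (lambda_i * g_i(x) = 0 for all i): OK

Verdict: the first failing condition is stationarity -> stat.

stat


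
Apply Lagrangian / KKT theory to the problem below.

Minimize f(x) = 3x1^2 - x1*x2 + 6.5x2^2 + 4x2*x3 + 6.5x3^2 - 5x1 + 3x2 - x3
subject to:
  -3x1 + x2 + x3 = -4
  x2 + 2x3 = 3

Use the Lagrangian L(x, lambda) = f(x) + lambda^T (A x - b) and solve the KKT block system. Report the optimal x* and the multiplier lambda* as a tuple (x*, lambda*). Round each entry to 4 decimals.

Form the Lagrangian:
  L(x, lambda) = (1/2) x^T Q x + c^T x + lambda^T (A x - b)
Stationarity (grad_x L = 0): Q x + c + A^T lambda = 0.
Primal feasibility: A x = b.

This gives the KKT block system:
  [ Q   A^T ] [ x     ]   [-c ]
  [ A    0  ] [ lambda ] = [ b ]

Solving the linear system:
  x*      = (1.8483, 0.0897, 1.4552)
  lambda* = (2, -10.1379)
  f(x*)   = 13.9931

x* = (1.8483, 0.0897, 1.4552), lambda* = (2, -10.1379)


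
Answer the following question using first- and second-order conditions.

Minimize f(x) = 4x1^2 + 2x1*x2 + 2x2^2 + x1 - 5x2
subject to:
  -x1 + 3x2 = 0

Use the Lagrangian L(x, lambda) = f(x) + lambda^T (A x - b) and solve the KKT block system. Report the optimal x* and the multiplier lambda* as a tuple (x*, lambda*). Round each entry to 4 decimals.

Form the Lagrangian:
  L(x, lambda) = (1/2) x^T Q x + c^T x + lambda^T (A x - b)
Stationarity (grad_x L = 0): Q x + c + A^T lambda = 0.
Primal feasibility: A x = b.

This gives the KKT block system:
  [ Q   A^T ] [ x     ]   [-c ]
  [ A    0  ] [ lambda ] = [ b ]

Solving the linear system:
  x*      = (0.0682, 0.0227)
  lambda* = (1.5909)
  f(x*)   = -0.0227

x* = (0.0682, 0.0227), lambda* = (1.5909)


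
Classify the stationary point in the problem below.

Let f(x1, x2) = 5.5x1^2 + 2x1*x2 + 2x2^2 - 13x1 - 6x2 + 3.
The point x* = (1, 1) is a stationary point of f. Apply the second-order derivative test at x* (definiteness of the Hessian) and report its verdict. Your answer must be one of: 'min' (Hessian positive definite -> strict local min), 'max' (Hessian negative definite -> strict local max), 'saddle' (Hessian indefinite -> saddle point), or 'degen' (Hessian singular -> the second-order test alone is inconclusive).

Compute the Hessian H = grad^2 f:
  H = [[11, 2], [2, 4]]
Verify stationarity: grad f(x*) = H x* + g = (0, 0).
Eigenvalues of H: 3.4689, 11.5311.
Both eigenvalues > 0, so H is positive definite -> x* is a strict local min.

min


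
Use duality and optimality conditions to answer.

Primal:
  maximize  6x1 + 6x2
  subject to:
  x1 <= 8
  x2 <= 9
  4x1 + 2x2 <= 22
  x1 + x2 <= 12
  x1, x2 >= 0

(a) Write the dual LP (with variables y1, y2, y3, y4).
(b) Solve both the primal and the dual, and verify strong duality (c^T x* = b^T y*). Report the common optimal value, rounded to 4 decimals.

The standard primal-dual pair for 'max c^T x s.t. A x <= b, x >= 0' is:
  Dual:  min b^T y  s.t.  A^T y >= c,  y >= 0.

So the dual LP is:
  minimize  8y1 + 9y2 + 22y3 + 12y4
  subject to:
    y1 + 4y3 + y4 >= 6
    y2 + 2y3 + y4 >= 6
    y1, y2, y3, y4 >= 0

Solving the primal: x* = (1, 9).
  primal value c^T x* = 60.
Solving the dual: y* = (0, 3, 1.5, 0).
  dual value b^T y* = 60.
Strong duality: c^T x* = b^T y*. Confirmed.

60


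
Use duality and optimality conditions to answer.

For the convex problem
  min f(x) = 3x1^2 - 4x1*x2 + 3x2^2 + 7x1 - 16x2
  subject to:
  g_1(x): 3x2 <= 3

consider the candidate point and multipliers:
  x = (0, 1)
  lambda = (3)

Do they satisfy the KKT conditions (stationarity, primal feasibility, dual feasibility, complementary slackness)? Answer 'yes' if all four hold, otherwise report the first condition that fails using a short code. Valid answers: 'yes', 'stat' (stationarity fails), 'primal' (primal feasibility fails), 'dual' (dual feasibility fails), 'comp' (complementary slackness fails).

Gradient of f: grad f(x) = Q x + c = (3, -10)
Constraint values g_i(x) = a_i^T x - b_i:
  g_1((0, 1)) = 0
Stationarity residual: grad f(x) + sum_i lambda_i a_i = (3, -1)
  -> stationarity FAILS
Primal feasibility (all g_i <= 0): OK
Dual feasibility (all lambda_i >= 0): OK
Complementary slackness (lambda_i * g_i(x) = 0 for all i): OK

Verdict: the first failing condition is stationarity -> stat.

stat


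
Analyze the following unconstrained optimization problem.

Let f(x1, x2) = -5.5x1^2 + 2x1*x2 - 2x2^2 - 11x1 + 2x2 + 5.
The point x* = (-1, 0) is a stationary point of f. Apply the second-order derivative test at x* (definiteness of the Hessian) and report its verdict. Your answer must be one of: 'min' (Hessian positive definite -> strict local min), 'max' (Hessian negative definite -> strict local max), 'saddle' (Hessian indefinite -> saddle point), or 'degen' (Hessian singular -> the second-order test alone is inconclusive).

Compute the Hessian H = grad^2 f:
  H = [[-11, 2], [2, -4]]
Verify stationarity: grad f(x*) = H x* + g = (0, 0).
Eigenvalues of H: -11.5311, -3.4689.
Both eigenvalues < 0, so H is negative definite -> x* is a strict local max.

max


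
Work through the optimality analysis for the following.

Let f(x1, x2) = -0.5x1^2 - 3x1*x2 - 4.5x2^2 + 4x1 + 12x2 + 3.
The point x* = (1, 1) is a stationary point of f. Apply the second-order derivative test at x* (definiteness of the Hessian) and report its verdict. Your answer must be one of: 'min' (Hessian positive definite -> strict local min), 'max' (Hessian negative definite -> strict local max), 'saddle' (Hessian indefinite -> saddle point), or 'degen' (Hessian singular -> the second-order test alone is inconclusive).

Compute the Hessian H = grad^2 f:
  H = [[-1, -3], [-3, -9]]
Verify stationarity: grad f(x*) = H x* + g = (0, 0).
Eigenvalues of H: -10, 0.
H has a zero eigenvalue (singular; negative semidefinite but not definite), so H is neither positive definite, negative definite, nor indefinite. The second-order test alone is inconclusive -> degen.
(Indeed, f is constant along the null direction of H through x*, so x* is not a strict local extremum.)

degen


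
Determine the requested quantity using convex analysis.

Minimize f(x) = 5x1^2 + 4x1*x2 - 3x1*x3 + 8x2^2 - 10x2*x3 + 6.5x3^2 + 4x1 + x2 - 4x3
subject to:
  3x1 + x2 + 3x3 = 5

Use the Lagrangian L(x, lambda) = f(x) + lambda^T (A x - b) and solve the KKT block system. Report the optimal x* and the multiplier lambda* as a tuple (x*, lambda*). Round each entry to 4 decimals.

Form the Lagrangian:
  L(x, lambda) = (1/2) x^T Q x + c^T x + lambda^T (A x - b)
Stationarity (grad_x L = 0): Q x + c + A^T lambda = 0.
Primal feasibility: A x = b.

This gives the KKT block system:
  [ Q   A^T ] [ x     ]   [-c ]
  [ A    0  ] [ lambda ] = [ b ]

Solving the linear system:
  x*      = (0.1024, 0.8119, 1.2936)
  lambda* = (-1.4636)
  f(x*)   = 1.6827

x* = (0.1024, 0.8119, 1.2936), lambda* = (-1.4636)


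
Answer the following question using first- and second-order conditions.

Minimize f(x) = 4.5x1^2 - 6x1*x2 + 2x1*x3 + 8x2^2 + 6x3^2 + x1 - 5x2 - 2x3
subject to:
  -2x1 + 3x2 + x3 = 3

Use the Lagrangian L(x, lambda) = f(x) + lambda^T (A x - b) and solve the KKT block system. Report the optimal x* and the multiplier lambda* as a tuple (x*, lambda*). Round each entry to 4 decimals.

Form the Lagrangian:
  L(x, lambda) = (1/2) x^T Q x + c^T x + lambda^T (A x - b)
Stationarity (grad_x L = 0): Q x + c + A^T lambda = 0.
Primal feasibility: A x = b.

This gives the KKT block system:
  [ Q   A^T ] [ x     ]   [-c ]
  [ A    0  ] [ lambda ] = [ b ]

Solving the linear system:
  x*      = (-0.3108, 0.6524, 0.4213)
  lambda* = (-2.4343)
  f(x*)   = 1.4437

x* = (-0.3108, 0.6524, 0.4213), lambda* = (-2.4343)


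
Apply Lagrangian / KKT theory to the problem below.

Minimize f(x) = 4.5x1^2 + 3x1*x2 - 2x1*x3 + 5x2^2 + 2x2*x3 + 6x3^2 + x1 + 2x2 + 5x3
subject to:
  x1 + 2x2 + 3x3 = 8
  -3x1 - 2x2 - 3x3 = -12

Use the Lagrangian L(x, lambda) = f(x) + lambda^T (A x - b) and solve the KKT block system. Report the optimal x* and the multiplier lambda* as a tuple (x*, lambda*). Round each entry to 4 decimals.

Form the Lagrangian:
  L(x, lambda) = (1/2) x^T Q x + c^T x + lambda^T (A x - b)
Stationarity (grad_x L = 0): Q x + c + A^T lambda = 0.
Primal feasibility: A x = b.

This gives the KKT block system:
  [ Q   A^T ] [ x     ]   [-c ]
  [ A    0  ] [ lambda ] = [ b ]

Solving the linear system:
  x*      = (2, 0.3684, 1.7544)
  lambda* = (-3.0965, 4.5)
  f(x*)   = 45.1404

x* = (2, 0.3684, 1.7544), lambda* = (-3.0965, 4.5)


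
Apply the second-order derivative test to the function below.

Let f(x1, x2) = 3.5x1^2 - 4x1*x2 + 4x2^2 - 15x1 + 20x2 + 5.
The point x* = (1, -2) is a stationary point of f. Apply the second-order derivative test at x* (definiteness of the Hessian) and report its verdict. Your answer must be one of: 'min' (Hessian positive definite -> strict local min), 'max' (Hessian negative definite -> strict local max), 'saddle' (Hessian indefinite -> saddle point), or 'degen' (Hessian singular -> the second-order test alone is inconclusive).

Compute the Hessian H = grad^2 f:
  H = [[7, -4], [-4, 8]]
Verify stationarity: grad f(x*) = H x* + g = (0, 0).
Eigenvalues of H: 3.4689, 11.5311.
Both eigenvalues > 0, so H is positive definite -> x* is a strict local min.

min


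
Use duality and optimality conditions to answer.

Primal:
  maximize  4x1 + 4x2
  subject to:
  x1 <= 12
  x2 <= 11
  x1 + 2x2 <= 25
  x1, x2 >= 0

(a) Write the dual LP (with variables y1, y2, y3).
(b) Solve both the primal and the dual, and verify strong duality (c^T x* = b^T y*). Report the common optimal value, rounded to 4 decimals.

The standard primal-dual pair for 'max c^T x s.t. A x <= b, x >= 0' is:
  Dual:  min b^T y  s.t.  A^T y >= c,  y >= 0.

So the dual LP is:
  minimize  12y1 + 11y2 + 25y3
  subject to:
    y1 + y3 >= 4
    y2 + 2y3 >= 4
    y1, y2, y3 >= 0

Solving the primal: x* = (12, 6.5).
  primal value c^T x* = 74.
Solving the dual: y* = (2, 0, 2).
  dual value b^T y* = 74.
Strong duality: c^T x* = b^T y*. Confirmed.

74


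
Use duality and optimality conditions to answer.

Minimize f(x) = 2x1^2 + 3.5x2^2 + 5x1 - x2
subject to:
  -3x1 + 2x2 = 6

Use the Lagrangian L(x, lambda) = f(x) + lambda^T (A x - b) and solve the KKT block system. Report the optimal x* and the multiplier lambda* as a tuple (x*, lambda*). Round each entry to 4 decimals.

Form the Lagrangian:
  L(x, lambda) = (1/2) x^T Q x + c^T x + lambda^T (A x - b)
Stationarity (grad_x L = 0): Q x + c + A^T lambda = 0.
Primal feasibility: A x = b.

This gives the KKT block system:
  [ Q   A^T ] [ x     ]   [-c ]
  [ A    0  ] [ lambda ] = [ b ]

Solving the linear system:
  x*      = (-1.7722, 0.3418)
  lambda* = (-0.6962)
  f(x*)   = -2.5127

x* = (-1.7722, 0.3418), lambda* = (-0.6962)


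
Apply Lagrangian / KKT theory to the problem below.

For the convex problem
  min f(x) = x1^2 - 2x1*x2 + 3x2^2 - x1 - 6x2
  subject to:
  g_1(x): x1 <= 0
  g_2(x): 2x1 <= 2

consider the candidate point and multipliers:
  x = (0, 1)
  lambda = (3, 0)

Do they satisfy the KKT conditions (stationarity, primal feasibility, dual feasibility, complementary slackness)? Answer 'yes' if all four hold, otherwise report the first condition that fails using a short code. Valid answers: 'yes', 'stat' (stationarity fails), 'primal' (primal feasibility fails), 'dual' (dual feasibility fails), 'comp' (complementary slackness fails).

Gradient of f: grad f(x) = Q x + c = (-3, 0)
Constraint values g_i(x) = a_i^T x - b_i:
  g_1((0, 1)) = 0
  g_2((0, 1)) = -2
Stationarity residual: grad f(x) + sum_i lambda_i a_i = (0, 0)
  -> stationarity OK
Primal feasibility (all g_i <= 0): OK
Dual feasibility (all lambda_i >= 0): OK
Complementary slackness (lambda_i * g_i(x) = 0 for all i): OK

Verdict: yes, KKT holds.

yes


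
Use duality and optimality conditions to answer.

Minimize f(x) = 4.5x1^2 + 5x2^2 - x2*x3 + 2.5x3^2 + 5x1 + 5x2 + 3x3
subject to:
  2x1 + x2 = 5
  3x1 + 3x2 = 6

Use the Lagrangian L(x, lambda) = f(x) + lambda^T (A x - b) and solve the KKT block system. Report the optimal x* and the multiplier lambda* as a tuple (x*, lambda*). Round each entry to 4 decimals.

Form the Lagrangian:
  L(x, lambda) = (1/2) x^T Q x + c^T x + lambda^T (A x - b)
Stationarity (grad_x L = 0): Q x + c + A^T lambda = 0.
Primal feasibility: A x = b.

This gives the KKT block system:
  [ Q   A^T ] [ x     ]   [-c ]
  [ A    0  ] [ lambda ] = [ b ]

Solving the linear system:
  x*      = (3, -1, -0.8)
  lambda* = (-36.2, 13.4667)
  f(x*)   = 53.9

x* = (3, -1, -0.8), lambda* = (-36.2, 13.4667)


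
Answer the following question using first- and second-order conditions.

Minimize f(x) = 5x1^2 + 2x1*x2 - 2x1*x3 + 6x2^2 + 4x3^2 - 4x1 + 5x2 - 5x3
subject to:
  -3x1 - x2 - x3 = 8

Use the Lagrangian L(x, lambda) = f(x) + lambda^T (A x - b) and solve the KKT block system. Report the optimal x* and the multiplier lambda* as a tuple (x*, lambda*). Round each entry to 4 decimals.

Form the Lagrangian:
  L(x, lambda) = (1/2) x^T Q x + c^T x + lambda^T (A x - b)
Stationarity (grad_x L = 0): Q x + c + A^T lambda = 0.
Primal feasibility: A x = b.

This gives the KKT block system:
  [ Q   A^T ] [ x     ]   [-c ]
  [ A    0  ] [ lambda ] = [ b ]

Solving the linear system:
  x*      = (-2.1058, -0.7518, -0.9307)
  lambda* = (-8.2336)
  f(x*)   = 37.5931

x* = (-2.1058, -0.7518, -0.9307), lambda* = (-8.2336)


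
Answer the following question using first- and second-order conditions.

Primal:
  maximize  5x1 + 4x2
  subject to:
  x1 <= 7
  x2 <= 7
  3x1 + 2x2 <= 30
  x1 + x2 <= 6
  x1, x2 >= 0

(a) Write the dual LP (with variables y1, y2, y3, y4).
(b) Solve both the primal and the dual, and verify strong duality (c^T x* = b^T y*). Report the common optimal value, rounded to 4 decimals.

The standard primal-dual pair for 'max c^T x s.t. A x <= b, x >= 0' is:
  Dual:  min b^T y  s.t.  A^T y >= c,  y >= 0.

So the dual LP is:
  minimize  7y1 + 7y2 + 30y3 + 6y4
  subject to:
    y1 + 3y3 + y4 >= 5
    y2 + 2y3 + y4 >= 4
    y1, y2, y3, y4 >= 0

Solving the primal: x* = (6, 0).
  primal value c^T x* = 30.
Solving the dual: y* = (0, 0, 0, 5).
  dual value b^T y* = 30.
Strong duality: c^T x* = b^T y*. Confirmed.

30


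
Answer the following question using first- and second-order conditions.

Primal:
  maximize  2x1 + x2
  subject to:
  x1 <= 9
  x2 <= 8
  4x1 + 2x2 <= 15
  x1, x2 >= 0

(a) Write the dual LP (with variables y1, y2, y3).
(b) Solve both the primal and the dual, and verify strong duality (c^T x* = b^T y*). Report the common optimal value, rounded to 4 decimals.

The standard primal-dual pair for 'max c^T x s.t. A x <= b, x >= 0' is:
  Dual:  min b^T y  s.t.  A^T y >= c,  y >= 0.

So the dual LP is:
  minimize  9y1 + 8y2 + 15y3
  subject to:
    y1 + 4y3 >= 2
    y2 + 2y3 >= 1
    y1, y2, y3 >= 0

Solving the primal: x* = (3.75, 0).
  primal value c^T x* = 7.5.
Solving the dual: y* = (0, 0, 0.5).
  dual value b^T y* = 7.5.
Strong duality: c^T x* = b^T y*. Confirmed.

7.5


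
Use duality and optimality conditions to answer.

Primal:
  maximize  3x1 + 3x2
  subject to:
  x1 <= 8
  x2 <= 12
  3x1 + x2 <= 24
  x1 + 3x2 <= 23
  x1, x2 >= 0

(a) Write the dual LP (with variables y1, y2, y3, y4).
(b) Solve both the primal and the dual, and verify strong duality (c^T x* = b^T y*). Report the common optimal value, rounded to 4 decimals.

The standard primal-dual pair for 'max c^T x s.t. A x <= b, x >= 0' is:
  Dual:  min b^T y  s.t.  A^T y >= c,  y >= 0.

So the dual LP is:
  minimize  8y1 + 12y2 + 24y3 + 23y4
  subject to:
    y1 + 3y3 + y4 >= 3
    y2 + y3 + 3y4 >= 3
    y1, y2, y3, y4 >= 0

Solving the primal: x* = (6.125, 5.625).
  primal value c^T x* = 35.25.
Solving the dual: y* = (0, 0, 0.75, 0.75).
  dual value b^T y* = 35.25.
Strong duality: c^T x* = b^T y*. Confirmed.

35.25


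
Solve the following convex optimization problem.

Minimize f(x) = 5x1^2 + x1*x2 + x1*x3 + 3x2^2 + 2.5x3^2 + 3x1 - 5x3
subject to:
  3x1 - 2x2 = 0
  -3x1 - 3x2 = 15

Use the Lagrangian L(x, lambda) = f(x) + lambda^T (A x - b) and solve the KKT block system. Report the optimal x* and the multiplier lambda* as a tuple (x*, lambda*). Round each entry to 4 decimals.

Form the Lagrangian:
  L(x, lambda) = (1/2) x^T Q x + c^T x + lambda^T (A x - b)
Stationarity (grad_x L = 0): Q x + c + A^T lambda = 0.
Primal feasibility: A x = b.

This gives the KKT block system:
  [ Q   A^T ] [ x     ]   [-c ]
  [ A    0  ] [ lambda ] = [ b ]

Solving the linear system:
  x*      = (-2, -3, 1.4)
  lambda* = (-0.28, -6.48)
  f(x*)   = 42.1

x* = (-2, -3, 1.4), lambda* = (-0.28, -6.48)


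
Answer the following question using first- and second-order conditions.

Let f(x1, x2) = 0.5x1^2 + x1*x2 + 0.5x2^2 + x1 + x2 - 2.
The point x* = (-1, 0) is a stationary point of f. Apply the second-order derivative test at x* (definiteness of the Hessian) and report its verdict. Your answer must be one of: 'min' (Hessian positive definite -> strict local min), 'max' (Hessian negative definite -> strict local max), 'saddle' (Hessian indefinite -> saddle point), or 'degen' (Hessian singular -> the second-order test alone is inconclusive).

Compute the Hessian H = grad^2 f:
  H = [[1, 1], [1, 1]]
Verify stationarity: grad f(x*) = H x* + g = (0, 0).
Eigenvalues of H: 0, 2.
H has a zero eigenvalue (singular; positive semidefinite but not definite), so H is neither positive definite, negative definite, nor indefinite. The second-order test alone is inconclusive -> degen.
(Indeed, f is constant along the null direction of H through x*, so x* is not a strict local extremum.)

degen


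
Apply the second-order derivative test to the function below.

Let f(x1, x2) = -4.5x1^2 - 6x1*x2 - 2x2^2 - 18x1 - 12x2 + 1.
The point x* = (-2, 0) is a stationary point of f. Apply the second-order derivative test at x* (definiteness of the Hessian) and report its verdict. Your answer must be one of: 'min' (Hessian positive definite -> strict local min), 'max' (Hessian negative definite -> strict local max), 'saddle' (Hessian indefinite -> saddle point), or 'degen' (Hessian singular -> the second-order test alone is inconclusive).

Compute the Hessian H = grad^2 f:
  H = [[-9, -6], [-6, -4]]
Verify stationarity: grad f(x*) = H x* + g = (0, 0).
Eigenvalues of H: -13, 0.
H has a zero eigenvalue (singular; negative semidefinite but not definite), so H is neither positive definite, negative definite, nor indefinite. The second-order test alone is inconclusive -> degen.
(Indeed, f is constant along the null direction of H through x*, so x* is not a strict local extremum.)

degen


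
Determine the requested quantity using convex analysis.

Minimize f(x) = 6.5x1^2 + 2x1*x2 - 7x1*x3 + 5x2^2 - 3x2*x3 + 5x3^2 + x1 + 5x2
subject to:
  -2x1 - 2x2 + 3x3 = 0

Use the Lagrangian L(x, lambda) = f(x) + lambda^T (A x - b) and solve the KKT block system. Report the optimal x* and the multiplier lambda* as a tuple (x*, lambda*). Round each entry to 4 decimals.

Form the Lagrangian:
  L(x, lambda) = (1/2) x^T Q x + c^T x + lambda^T (A x - b)
Stationarity (grad_x L = 0): Q x + c + A^T lambda = 0.
Primal feasibility: A x = b.

This gives the KKT block system:
  [ Q   A^T ] [ x     ]   [-c ]
  [ A    0  ] [ lambda ] = [ b ]

Solving the linear system:
  x*      = (-0.1365, -0.4816, -0.4121)
  lambda* = (0.5735)
  f(x*)   = -1.2723

x* = (-0.1365, -0.4816, -0.4121), lambda* = (0.5735)


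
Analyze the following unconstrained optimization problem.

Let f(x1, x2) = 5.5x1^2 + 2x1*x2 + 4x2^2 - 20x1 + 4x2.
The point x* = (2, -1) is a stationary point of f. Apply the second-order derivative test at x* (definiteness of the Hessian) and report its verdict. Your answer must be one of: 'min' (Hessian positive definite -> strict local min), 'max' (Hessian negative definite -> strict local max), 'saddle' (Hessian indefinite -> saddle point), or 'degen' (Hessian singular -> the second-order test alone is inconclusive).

Compute the Hessian H = grad^2 f:
  H = [[11, 2], [2, 8]]
Verify stationarity: grad f(x*) = H x* + g = (0, 0).
Eigenvalues of H: 7, 12.
Both eigenvalues > 0, so H is positive definite -> x* is a strict local min.

min


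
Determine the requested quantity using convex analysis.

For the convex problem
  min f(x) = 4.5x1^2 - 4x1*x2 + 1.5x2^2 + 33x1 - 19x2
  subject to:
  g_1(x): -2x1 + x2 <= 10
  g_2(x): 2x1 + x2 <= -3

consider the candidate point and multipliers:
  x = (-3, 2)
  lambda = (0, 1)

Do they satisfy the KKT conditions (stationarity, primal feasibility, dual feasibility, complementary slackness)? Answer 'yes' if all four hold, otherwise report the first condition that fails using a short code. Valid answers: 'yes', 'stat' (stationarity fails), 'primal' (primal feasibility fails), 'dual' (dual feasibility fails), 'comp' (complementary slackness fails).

Gradient of f: grad f(x) = Q x + c = (-2, -1)
Constraint values g_i(x) = a_i^T x - b_i:
  g_1((-3, 2)) = -2
  g_2((-3, 2)) = -1
Stationarity residual: grad f(x) + sum_i lambda_i a_i = (0, 0)
  -> stationarity OK
Primal feasibility (all g_i <= 0): OK
Dual feasibility (all lambda_i >= 0): OK
Complementary slackness (lambda_i * g_i(x) = 0 for all i): FAILS

Verdict: the first failing condition is complementary_slackness -> comp.

comp


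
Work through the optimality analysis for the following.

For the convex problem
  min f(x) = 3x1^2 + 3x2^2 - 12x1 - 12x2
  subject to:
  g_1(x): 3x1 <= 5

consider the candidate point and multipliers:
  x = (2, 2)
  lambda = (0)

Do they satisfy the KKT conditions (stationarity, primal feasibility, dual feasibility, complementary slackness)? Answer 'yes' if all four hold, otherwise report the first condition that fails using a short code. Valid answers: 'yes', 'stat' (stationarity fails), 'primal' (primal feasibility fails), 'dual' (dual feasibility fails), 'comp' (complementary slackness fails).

Gradient of f: grad f(x) = Q x + c = (0, 0)
Constraint values g_i(x) = a_i^T x - b_i:
  g_1((2, 2)) = 1
Stationarity residual: grad f(x) + sum_i lambda_i a_i = (0, 0)
  -> stationarity OK
Primal feasibility (all g_i <= 0): FAILS
Dual feasibility (all lambda_i >= 0): OK
Complementary slackness (lambda_i * g_i(x) = 0 for all i): OK

Verdict: the first failing condition is primal_feasibility -> primal.

primal


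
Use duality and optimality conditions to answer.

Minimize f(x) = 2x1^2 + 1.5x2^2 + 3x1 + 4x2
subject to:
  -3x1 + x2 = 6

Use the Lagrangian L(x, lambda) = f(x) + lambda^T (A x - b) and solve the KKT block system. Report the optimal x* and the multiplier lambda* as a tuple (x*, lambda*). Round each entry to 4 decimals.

Form the Lagrangian:
  L(x, lambda) = (1/2) x^T Q x + c^T x + lambda^T (A x - b)
Stationarity (grad_x L = 0): Q x + c + A^T lambda = 0.
Primal feasibility: A x = b.

This gives the KKT block system:
  [ Q   A^T ] [ x     ]   [-c ]
  [ A    0  ] [ lambda ] = [ b ]

Solving the linear system:
  x*      = (-2.2258, -0.6774)
  lambda* = (-1.9677)
  f(x*)   = 1.2097

x* = (-2.2258, -0.6774), lambda* = (-1.9677)


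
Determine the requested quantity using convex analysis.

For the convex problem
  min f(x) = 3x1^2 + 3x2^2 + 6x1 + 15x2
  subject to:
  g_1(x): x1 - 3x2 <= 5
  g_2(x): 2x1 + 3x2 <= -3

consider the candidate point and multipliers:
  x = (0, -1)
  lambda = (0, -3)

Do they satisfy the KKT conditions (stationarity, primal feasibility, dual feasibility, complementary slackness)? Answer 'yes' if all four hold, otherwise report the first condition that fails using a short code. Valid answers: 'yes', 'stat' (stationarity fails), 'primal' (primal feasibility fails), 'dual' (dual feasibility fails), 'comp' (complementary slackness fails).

Gradient of f: grad f(x) = Q x + c = (6, 9)
Constraint values g_i(x) = a_i^T x - b_i:
  g_1((0, -1)) = -2
  g_2((0, -1)) = 0
Stationarity residual: grad f(x) + sum_i lambda_i a_i = (0, 0)
  -> stationarity OK
Primal feasibility (all g_i <= 0): OK
Dual feasibility (all lambda_i >= 0): FAILS
Complementary slackness (lambda_i * g_i(x) = 0 for all i): OK

Verdict: the first failing condition is dual_feasibility -> dual.

dual


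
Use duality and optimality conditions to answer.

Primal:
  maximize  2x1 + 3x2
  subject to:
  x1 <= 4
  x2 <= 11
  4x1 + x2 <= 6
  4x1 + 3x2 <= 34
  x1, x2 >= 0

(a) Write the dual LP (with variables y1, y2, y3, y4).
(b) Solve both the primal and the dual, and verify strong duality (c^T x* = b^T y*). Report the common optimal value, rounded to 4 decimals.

The standard primal-dual pair for 'max c^T x s.t. A x <= b, x >= 0' is:
  Dual:  min b^T y  s.t.  A^T y >= c,  y >= 0.

So the dual LP is:
  minimize  4y1 + 11y2 + 6y3 + 34y4
  subject to:
    y1 + 4y3 + 4y4 >= 2
    y2 + y3 + 3y4 >= 3
    y1, y2, y3, y4 >= 0

Solving the primal: x* = (0, 6).
  primal value c^T x* = 18.
Solving the dual: y* = (0, 0, 3, 0).
  dual value b^T y* = 18.
Strong duality: c^T x* = b^T y*. Confirmed.

18


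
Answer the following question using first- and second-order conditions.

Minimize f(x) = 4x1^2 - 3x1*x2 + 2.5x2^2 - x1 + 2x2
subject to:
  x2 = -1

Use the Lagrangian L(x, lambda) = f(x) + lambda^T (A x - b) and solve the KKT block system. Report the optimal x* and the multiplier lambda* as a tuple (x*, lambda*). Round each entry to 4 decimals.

Form the Lagrangian:
  L(x, lambda) = (1/2) x^T Q x + c^T x + lambda^T (A x - b)
Stationarity (grad_x L = 0): Q x + c + A^T lambda = 0.
Primal feasibility: A x = b.

This gives the KKT block system:
  [ Q   A^T ] [ x     ]   [-c ]
  [ A    0  ] [ lambda ] = [ b ]

Solving the linear system:
  x*      = (-0.25, -1)
  lambda* = (2.25)
  f(x*)   = 0.25

x* = (-0.25, -1), lambda* = (2.25)


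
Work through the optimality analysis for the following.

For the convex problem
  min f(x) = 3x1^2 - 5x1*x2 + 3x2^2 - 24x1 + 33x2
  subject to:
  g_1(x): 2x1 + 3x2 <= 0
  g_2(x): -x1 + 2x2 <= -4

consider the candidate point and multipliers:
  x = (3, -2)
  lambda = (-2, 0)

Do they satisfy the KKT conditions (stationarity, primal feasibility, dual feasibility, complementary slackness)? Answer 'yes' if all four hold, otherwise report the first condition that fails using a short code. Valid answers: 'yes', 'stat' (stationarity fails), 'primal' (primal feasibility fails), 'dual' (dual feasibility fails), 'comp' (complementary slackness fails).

Gradient of f: grad f(x) = Q x + c = (4, 6)
Constraint values g_i(x) = a_i^T x - b_i:
  g_1((3, -2)) = 0
  g_2((3, -2)) = -3
Stationarity residual: grad f(x) + sum_i lambda_i a_i = (0, 0)
  -> stationarity OK
Primal feasibility (all g_i <= 0): OK
Dual feasibility (all lambda_i >= 0): FAILS
Complementary slackness (lambda_i * g_i(x) = 0 for all i): OK

Verdict: the first failing condition is dual_feasibility -> dual.

dual


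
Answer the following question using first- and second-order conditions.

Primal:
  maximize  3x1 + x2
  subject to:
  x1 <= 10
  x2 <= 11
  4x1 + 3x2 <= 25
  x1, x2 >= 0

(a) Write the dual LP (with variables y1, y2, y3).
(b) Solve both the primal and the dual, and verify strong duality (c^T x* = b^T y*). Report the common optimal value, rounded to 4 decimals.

The standard primal-dual pair for 'max c^T x s.t. A x <= b, x >= 0' is:
  Dual:  min b^T y  s.t.  A^T y >= c,  y >= 0.

So the dual LP is:
  minimize  10y1 + 11y2 + 25y3
  subject to:
    y1 + 4y3 >= 3
    y2 + 3y3 >= 1
    y1, y2, y3 >= 0

Solving the primal: x* = (6.25, 0).
  primal value c^T x* = 18.75.
Solving the dual: y* = (0, 0, 0.75).
  dual value b^T y* = 18.75.
Strong duality: c^T x* = b^T y*. Confirmed.

18.75


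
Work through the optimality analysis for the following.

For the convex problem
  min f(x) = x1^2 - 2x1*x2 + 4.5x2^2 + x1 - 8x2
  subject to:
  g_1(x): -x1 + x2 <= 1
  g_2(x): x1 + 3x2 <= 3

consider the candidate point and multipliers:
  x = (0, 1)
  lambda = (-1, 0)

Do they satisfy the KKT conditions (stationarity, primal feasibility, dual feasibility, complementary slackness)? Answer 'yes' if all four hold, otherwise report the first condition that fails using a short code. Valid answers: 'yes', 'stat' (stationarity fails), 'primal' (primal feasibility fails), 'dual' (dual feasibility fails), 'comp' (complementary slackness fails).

Gradient of f: grad f(x) = Q x + c = (-1, 1)
Constraint values g_i(x) = a_i^T x - b_i:
  g_1((0, 1)) = 0
  g_2((0, 1)) = 0
Stationarity residual: grad f(x) + sum_i lambda_i a_i = (0, 0)
  -> stationarity OK
Primal feasibility (all g_i <= 0): OK
Dual feasibility (all lambda_i >= 0): FAILS
Complementary slackness (lambda_i * g_i(x) = 0 for all i): OK

Verdict: the first failing condition is dual_feasibility -> dual.

dual


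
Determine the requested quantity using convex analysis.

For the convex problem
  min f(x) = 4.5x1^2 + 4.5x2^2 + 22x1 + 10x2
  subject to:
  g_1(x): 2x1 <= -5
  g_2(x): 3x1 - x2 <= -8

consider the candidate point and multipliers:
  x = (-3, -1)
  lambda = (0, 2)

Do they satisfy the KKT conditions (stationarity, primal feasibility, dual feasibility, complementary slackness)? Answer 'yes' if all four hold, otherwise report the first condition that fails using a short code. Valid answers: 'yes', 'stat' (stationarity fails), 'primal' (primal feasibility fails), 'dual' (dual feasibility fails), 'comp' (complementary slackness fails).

Gradient of f: grad f(x) = Q x + c = (-5, 1)
Constraint values g_i(x) = a_i^T x - b_i:
  g_1((-3, -1)) = -1
  g_2((-3, -1)) = 0
Stationarity residual: grad f(x) + sum_i lambda_i a_i = (1, -1)
  -> stationarity FAILS
Primal feasibility (all g_i <= 0): OK
Dual feasibility (all lambda_i >= 0): OK
Complementary slackness (lambda_i * g_i(x) = 0 for all i): OK

Verdict: the first failing condition is stationarity -> stat.

stat


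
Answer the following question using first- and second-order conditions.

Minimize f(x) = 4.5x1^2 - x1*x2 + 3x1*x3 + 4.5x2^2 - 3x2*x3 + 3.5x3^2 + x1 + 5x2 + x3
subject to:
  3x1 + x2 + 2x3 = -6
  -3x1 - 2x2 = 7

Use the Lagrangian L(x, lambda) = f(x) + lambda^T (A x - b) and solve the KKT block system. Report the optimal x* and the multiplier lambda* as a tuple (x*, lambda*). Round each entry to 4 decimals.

Form the Lagrangian:
  L(x, lambda) = (1/2) x^T Q x + c^T x + lambda^T (A x - b)
Stationarity (grad_x L = 0): Q x + c + A^T lambda = 0.
Primal feasibility: A x = b.

This gives the KKT block system:
  [ Q   A^T ] [ x     ]   [-c ]
  [ A    0  ] [ lambda ] = [ b ]

Solving the linear system:
  x*      = (-1.3158, -1.5263, -0.2632)
  lambda* = (0.1053, -3.2632)
  f(x*)   = 7.1316

x* = (-1.3158, -1.5263, -0.2632), lambda* = (0.1053, -3.2632)


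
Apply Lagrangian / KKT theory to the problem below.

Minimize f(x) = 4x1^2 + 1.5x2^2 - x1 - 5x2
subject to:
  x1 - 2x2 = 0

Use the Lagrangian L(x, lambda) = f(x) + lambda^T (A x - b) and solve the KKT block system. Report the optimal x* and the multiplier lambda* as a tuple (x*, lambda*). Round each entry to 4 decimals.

Form the Lagrangian:
  L(x, lambda) = (1/2) x^T Q x + c^T x + lambda^T (A x - b)
Stationarity (grad_x L = 0): Q x + c + A^T lambda = 0.
Primal feasibility: A x = b.

This gives the KKT block system:
  [ Q   A^T ] [ x     ]   [-c ]
  [ A    0  ] [ lambda ] = [ b ]

Solving the linear system:
  x*      = (0.4, 0.2)
  lambda* = (-2.2)
  f(x*)   = -0.7

x* = (0.4, 0.2), lambda* = (-2.2)


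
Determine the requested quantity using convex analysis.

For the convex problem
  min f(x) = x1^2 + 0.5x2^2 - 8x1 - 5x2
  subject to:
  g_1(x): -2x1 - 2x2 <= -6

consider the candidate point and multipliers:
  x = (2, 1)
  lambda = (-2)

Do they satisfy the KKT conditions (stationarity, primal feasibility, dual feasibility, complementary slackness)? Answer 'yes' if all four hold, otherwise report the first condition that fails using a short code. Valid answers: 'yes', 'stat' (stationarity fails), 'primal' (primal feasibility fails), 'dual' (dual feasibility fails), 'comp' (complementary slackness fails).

Gradient of f: grad f(x) = Q x + c = (-4, -4)
Constraint values g_i(x) = a_i^T x - b_i:
  g_1((2, 1)) = 0
Stationarity residual: grad f(x) + sum_i lambda_i a_i = (0, 0)
  -> stationarity OK
Primal feasibility (all g_i <= 0): OK
Dual feasibility (all lambda_i >= 0): FAILS
Complementary slackness (lambda_i * g_i(x) = 0 for all i): OK

Verdict: the first failing condition is dual_feasibility -> dual.

dual


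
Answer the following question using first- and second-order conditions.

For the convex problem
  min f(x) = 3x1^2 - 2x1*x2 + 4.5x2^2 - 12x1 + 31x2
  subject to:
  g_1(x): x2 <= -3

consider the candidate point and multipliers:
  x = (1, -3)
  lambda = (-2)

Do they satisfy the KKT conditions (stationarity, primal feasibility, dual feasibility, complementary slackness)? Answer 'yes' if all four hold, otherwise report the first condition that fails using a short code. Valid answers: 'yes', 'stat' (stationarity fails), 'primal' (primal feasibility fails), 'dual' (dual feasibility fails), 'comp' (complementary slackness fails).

Gradient of f: grad f(x) = Q x + c = (0, 2)
Constraint values g_i(x) = a_i^T x - b_i:
  g_1((1, -3)) = 0
Stationarity residual: grad f(x) + sum_i lambda_i a_i = (0, 0)
  -> stationarity OK
Primal feasibility (all g_i <= 0): OK
Dual feasibility (all lambda_i >= 0): FAILS
Complementary slackness (lambda_i * g_i(x) = 0 for all i): OK

Verdict: the first failing condition is dual_feasibility -> dual.

dual


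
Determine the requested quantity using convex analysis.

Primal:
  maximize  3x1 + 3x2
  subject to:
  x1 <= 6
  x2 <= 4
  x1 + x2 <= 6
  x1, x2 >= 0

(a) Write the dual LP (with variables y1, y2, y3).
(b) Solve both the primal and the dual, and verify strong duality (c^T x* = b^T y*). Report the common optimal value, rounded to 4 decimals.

The standard primal-dual pair for 'max c^T x s.t. A x <= b, x >= 0' is:
  Dual:  min b^T y  s.t.  A^T y >= c,  y >= 0.

So the dual LP is:
  minimize  6y1 + 4y2 + 6y3
  subject to:
    y1 + y3 >= 3
    y2 + y3 >= 3
    y1, y2, y3 >= 0

Solving the primal: x* = (2, 4).
  primal value c^T x* = 18.
Solving the dual: y* = (0, 0, 3).
  dual value b^T y* = 18.
Strong duality: c^T x* = b^T y*. Confirmed.

18


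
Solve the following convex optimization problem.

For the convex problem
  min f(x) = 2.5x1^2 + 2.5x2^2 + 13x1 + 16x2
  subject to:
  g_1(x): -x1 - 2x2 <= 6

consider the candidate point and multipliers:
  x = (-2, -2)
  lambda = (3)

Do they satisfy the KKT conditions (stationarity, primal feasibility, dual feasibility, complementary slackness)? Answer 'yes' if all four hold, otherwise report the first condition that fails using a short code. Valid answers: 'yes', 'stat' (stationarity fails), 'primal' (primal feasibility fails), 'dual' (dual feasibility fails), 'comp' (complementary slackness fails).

Gradient of f: grad f(x) = Q x + c = (3, 6)
Constraint values g_i(x) = a_i^T x - b_i:
  g_1((-2, -2)) = 0
Stationarity residual: grad f(x) + sum_i lambda_i a_i = (0, 0)
  -> stationarity OK
Primal feasibility (all g_i <= 0): OK
Dual feasibility (all lambda_i >= 0): OK
Complementary slackness (lambda_i * g_i(x) = 0 for all i): OK

Verdict: yes, KKT holds.

yes


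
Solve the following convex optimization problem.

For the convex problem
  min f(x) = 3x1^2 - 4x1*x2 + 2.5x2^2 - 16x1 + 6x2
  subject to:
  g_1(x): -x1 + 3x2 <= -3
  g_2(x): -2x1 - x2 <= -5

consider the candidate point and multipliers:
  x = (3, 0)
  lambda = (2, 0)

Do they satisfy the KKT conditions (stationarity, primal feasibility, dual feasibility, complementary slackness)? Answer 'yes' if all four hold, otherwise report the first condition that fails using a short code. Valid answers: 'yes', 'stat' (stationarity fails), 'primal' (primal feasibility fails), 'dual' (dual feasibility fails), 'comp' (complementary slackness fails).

Gradient of f: grad f(x) = Q x + c = (2, -6)
Constraint values g_i(x) = a_i^T x - b_i:
  g_1((3, 0)) = 0
  g_2((3, 0)) = -1
Stationarity residual: grad f(x) + sum_i lambda_i a_i = (0, 0)
  -> stationarity OK
Primal feasibility (all g_i <= 0): OK
Dual feasibility (all lambda_i >= 0): OK
Complementary slackness (lambda_i * g_i(x) = 0 for all i): OK

Verdict: yes, KKT holds.

yes


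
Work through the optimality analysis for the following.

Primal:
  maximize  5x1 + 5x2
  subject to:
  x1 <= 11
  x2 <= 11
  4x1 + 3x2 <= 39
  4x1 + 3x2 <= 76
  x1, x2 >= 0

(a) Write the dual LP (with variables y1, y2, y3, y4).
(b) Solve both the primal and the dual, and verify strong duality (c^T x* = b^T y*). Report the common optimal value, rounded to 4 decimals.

The standard primal-dual pair for 'max c^T x s.t. A x <= b, x >= 0' is:
  Dual:  min b^T y  s.t.  A^T y >= c,  y >= 0.

So the dual LP is:
  minimize  11y1 + 11y2 + 39y3 + 76y4
  subject to:
    y1 + 4y3 + 4y4 >= 5
    y2 + 3y3 + 3y4 >= 5
    y1, y2, y3, y4 >= 0

Solving the primal: x* = (1.5, 11).
  primal value c^T x* = 62.5.
Solving the dual: y* = (0, 1.25, 1.25, 0).
  dual value b^T y* = 62.5.
Strong duality: c^T x* = b^T y*. Confirmed.

62.5
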